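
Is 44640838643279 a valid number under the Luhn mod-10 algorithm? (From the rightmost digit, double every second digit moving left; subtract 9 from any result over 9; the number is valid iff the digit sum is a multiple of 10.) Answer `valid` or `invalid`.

valid

From the right, keep odd positions and double even positions (subtract 9 from any doubled value over 9):
  doubled (positions 2,4,...): 5 6 3 6 0 3 8 → sum 31
  kept (positions 1,3,...): 9 2 4 8 8 4 4 → sum 39
Total = 70.
70 mod 10 = 0, so the number is valid.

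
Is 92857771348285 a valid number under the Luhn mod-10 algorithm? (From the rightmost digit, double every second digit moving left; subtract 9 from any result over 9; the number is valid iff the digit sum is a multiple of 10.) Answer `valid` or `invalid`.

invalid

From the right, keep odd positions and double even positions (subtract 9 from any doubled value over 9):
  doubled (positions 2,4,...): 7 7 6 5 5 7 9 → sum 46
  kept (positions 1,3,...): 5 2 4 1 7 5 2 → sum 26
Total = 72.
72 mod 10 = 2, so the number is invalid.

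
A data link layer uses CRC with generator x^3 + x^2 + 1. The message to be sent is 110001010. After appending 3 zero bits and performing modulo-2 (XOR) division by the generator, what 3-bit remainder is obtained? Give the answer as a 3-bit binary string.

Append 3 zeros: 110001010000. Divide by 1101 (XOR where the leading bit is 1):
  pos 0: 1100 XOR 1101 = 0001
  pos 3: 1010 XOR 1101 = 0111
  pos 4: 1111 XOR 1101 = 0010
  pos 6: 1000 XOR 1101 = 0101
  pos 7: 1010 XOR 1101 = 0111
  pos 8: 1110 XOR 1101 = 0011
Remainder (last 3 bits) = 011. This is the CRC / FCS.

011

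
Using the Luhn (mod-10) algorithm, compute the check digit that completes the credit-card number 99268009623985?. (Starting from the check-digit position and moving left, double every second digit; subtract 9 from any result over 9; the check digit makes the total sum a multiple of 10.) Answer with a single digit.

9

Partial digits right→left: 5 8 9 3 2 6 9 0 0 8 6 2 9 9
Double every second digit counting from the check-digit position (so the 1st, 3rd, 5th, ... of the partial from the right).
  doubled (with −9 where >9): 1 9 4 9 0 3 9 → sum 35
  kept as-is: 8 3 6 0 8 2 9 → sum 36
Total = 35 + 36 = 71.
Check digit = (10 − (71 mod 10)) mod 10 = 9.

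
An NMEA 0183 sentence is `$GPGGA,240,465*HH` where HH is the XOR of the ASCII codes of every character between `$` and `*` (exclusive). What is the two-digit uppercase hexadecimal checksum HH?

XOR the ASCII codes of the payload characters:
  'G' = 0x47 → acc = 0x47
  'P' = 0x50 → acc = 0x17
  'G' = 0x47 → acc = 0x50
  'G' = 0x47 → acc = 0x17
  'A' = 0x41 → acc = 0x56
  ',' = 0x2C → acc = 0x7A
  '2' = 0x32 → acc = 0x48
  '4' = 0x34 → acc = 0x7C
  '0' = 0x30 → acc = 0x4C
  ',' = 0x2C → acc = 0x60
  '4' = 0x34 → acc = 0x54
  '6' = 0x36 → acc = 0x62
  '5' = 0x35 → acc = 0x57
Checksum = 0x57.

57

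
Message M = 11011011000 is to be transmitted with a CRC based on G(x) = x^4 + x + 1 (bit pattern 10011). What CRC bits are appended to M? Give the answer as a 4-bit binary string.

0011

Append 4 zeros: 110110110000000. Divide by 10011 (XOR where the leading bit is 1):
  pos 0: 11011 XOR 10011 = 01000
  pos 1: 10000 XOR 10011 = 00011
  pos 4: 11110 XOR 10011 = 01101
  pos 5: 11010 XOR 10011 = 01001
  pos 6: 10010 XOR 10011 = 00001
  pos 10: 10000 XOR 10011 = 00011
Remainder (last 4 bits) = 0011. This is the CRC / FCS.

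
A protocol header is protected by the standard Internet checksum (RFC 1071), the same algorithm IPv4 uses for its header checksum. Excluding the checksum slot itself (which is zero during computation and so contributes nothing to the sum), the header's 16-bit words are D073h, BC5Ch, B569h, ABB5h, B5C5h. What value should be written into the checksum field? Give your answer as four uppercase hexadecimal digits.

One's-complement addition (fold any carry out of bit 15 back into bit 0):
  0xD073 + 0xBC5C = 0x18CCF → wrap carry → 0x8CD0
  0x8CD0 + 0xB569 = 0x14239 → wrap carry → 0x423A
  0x423A + 0xABB5 = 0x0EDEF
  0xEDEF + 0xB5C5 = 0x1A3B4 → wrap carry → 0xA3B5
One's-complement sum = 0xA3B5.
Checksum = ~0xA3B5 & 0xFFFF = 0x5C4A.

5C4A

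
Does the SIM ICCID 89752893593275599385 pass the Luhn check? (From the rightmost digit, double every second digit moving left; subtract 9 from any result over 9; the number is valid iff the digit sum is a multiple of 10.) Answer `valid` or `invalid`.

invalid

From the right, keep odd positions and double even positions (subtract 9 from any doubled value over 9):
  doubled (positions 2,4,...): 7 9 1 5 6 1 9 4 5 7 → sum 54
  kept (positions 1,3,...): 5 3 9 5 2 9 3 8 5 9 → sum 58
Total = 112.
112 mod 10 = 2, so the number is invalid.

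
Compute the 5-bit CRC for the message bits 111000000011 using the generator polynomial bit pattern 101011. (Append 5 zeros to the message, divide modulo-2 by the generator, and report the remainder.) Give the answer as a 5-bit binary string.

01011

Append 5 zeros: 11100000001100000. Divide by 101011 (XOR where the leading bit is 1):
  pos 0: 111000 XOR 101011 = 010011
  pos 1: 100110 XOR 101011 = 001101
  pos 3: 110100 XOR 101011 = 011111
  pos 4: 111110 XOR 101011 = 010101
  pos 5: 101011 XOR 101011 = 000000
  pos 11: 100000 XOR 101011 = 001011
Remainder (last 5 bits) = 01011. This is the CRC / FCS.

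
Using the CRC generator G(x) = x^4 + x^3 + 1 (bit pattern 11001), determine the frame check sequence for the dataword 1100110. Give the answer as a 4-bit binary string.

Append 4 zeros: 11001100000. Divide by 11001 (XOR where the leading bit is 1):
  pos 0: 11001 XOR 11001 = 00000
  pos 5: 10000 XOR 11001 = 01001
  pos 6: 10010 XOR 11001 = 01011
Remainder (last 4 bits) = 1011. This is the CRC / FCS.

1011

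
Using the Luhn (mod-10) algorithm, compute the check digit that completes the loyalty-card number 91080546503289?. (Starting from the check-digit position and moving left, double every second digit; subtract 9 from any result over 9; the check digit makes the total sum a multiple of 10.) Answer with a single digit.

5

Partial digits right→left: 9 8 2 3 0 5 6 4 5 0 8 0 1 9
Double every second digit counting from the check-digit position (so the 1st, 3rd, 5th, ... of the partial from the right).
  doubled (with −9 where >9): 9 4 0 3 1 7 2 → sum 26
  kept as-is: 8 3 5 4 0 0 9 → sum 29
Total = 26 + 29 = 55.
Check digit = (10 − (55 mod 10)) mod 10 = 5.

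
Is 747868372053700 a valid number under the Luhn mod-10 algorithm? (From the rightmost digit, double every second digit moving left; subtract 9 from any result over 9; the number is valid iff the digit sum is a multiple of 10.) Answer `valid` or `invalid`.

valid

From the right, keep odd positions and double even positions (subtract 9 from any doubled value over 9):
  doubled (positions 2,4,...): 0 6 0 5 7 7 8 → sum 33
  kept (positions 1,3,...): 0 7 5 2 3 6 7 7 → sum 37
Total = 70.
70 mod 10 = 0, so the number is valid.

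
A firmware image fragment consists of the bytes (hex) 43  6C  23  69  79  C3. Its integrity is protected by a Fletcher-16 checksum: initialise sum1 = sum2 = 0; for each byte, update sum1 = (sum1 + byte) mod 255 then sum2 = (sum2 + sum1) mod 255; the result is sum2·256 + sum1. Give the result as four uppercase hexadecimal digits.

Running sums (mod 255):
  after byte 0 (43): sum1=67, sum2=67
  after byte 1 (6C): sum1=175, sum2=242
  after byte 2 (23): sum1=210, sum2=197
  after byte 3 (69): sum1=60, sum2=2
  after byte 4 (79): sum1=181, sum2=183
  after byte 5 (C3): sum1=121, sum2=49
Checksum = sum2·256 + sum1 = 49·256 + 121 = 12665 = 0x3179.

3179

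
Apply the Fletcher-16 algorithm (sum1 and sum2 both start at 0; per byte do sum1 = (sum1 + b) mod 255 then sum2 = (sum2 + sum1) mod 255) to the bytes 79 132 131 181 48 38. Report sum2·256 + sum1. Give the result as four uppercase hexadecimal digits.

2863

Running sums (mod 255):
  after byte 0 (79): sum1=79, sum2=79
  after byte 1 (132): sum1=211, sum2=35
  after byte 2 (131): sum1=87, sum2=122
  after byte 3 (181): sum1=13, sum2=135
  after byte 4 (48): sum1=61, sum2=196
  after byte 5 (38): sum1=99, sum2=40
Checksum = sum2·256 + sum1 = 40·256 + 99 = 10339 = 0x2863.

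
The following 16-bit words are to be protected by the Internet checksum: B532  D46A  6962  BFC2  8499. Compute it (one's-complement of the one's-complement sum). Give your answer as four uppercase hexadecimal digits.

One's-complement addition (fold any carry out of bit 15 back into bit 0):
  0xB532 + 0xD46A = 0x1899C → wrap carry → 0x899D
  0x899D + 0x6962 = 0x0F2FF
  0xF2FF + 0xBFC2 = 0x1B2C1 → wrap carry → 0xB2C2
  0xB2C2 + 0x8499 = 0x1375B → wrap carry → 0x375C
One's-complement sum = 0x375C.
Checksum = ~0x375C & 0xFFFF = 0xC8A3.

C8A3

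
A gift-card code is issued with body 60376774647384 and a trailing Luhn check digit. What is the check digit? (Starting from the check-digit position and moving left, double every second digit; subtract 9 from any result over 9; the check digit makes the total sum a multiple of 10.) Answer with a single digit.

Partial digits right→left: 4 8 3 7 4 6 4 7 7 6 7 3 0 6
Double every second digit counting from the check-digit position (so the 1st, 3rd, 5th, ... of the partial from the right).
  doubled (with −9 where >9): 8 6 8 8 5 5 0 → sum 40
  kept as-is: 8 7 6 7 6 3 6 → sum 43
Total = 40 + 43 = 83.
Check digit = (10 − (83 mod 10)) mod 10 = 7.

7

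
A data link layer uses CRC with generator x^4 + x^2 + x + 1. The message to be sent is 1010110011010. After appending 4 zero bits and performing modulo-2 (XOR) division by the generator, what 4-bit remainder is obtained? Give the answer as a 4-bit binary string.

0001

Append 4 zeros: 10101100110100000. Divide by 10111 (XOR where the leading bit is 1):
  pos 0: 10101 XOR 10111 = 00010
  pos 3: 10100 XOR 10111 = 00011
  pos 6: 11110 XOR 10111 = 01001
  pos 7: 10011 XOR 10111 = 00100
  pos 9: 10000 XOR 10111 = 00111
  pos 11: 11100 XOR 10111 = 01011
  pos 12: 10110 XOR 10111 = 00001
Remainder (last 4 bits) = 0001. This is the CRC / FCS.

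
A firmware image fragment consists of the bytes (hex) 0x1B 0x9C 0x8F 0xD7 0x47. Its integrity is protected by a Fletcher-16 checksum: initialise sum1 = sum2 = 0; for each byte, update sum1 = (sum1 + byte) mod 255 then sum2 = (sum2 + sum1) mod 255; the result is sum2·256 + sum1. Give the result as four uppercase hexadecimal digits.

9F66

Running sums (mod 255):
  after byte 0 (0x1B): sum1=27, sum2=27
  after byte 1 (0x9C): sum1=183, sum2=210
  after byte 2 (0x8F): sum1=71, sum2=26
  after byte 3 (0xD7): sum1=31, sum2=57
  after byte 4 (0x47): sum1=102, sum2=159
Checksum = sum2·256 + sum1 = 159·256 + 102 = 40806 = 0x9F66.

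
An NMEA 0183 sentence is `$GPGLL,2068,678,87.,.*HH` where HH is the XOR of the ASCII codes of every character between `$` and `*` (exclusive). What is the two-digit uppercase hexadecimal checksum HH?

XOR the ASCII codes of the payload characters:
  'G' = 0x47 → acc = 0x47
  'P' = 0x50 → acc = 0x17
  'G' = 0x47 → acc = 0x50
  'L' = 0x4C → acc = 0x1C
  'L' = 0x4C → acc = 0x50
  ',' = 0x2C → acc = 0x7C
  '2' = 0x32 → acc = 0x4E
  '0' = 0x30 → acc = 0x7E
  '6' = 0x36 → acc = 0x48
  '8' = 0x38 → acc = 0x70
  ',' = 0x2C → acc = 0x5C
  '6' = 0x36 → acc = 0x6A
  '7' = 0x37 → acc = 0x5D
  '8' = 0x38 → acc = 0x65
  ',' = 0x2C → acc = 0x49
  '8' = 0x38 → acc = 0x71
  '7' = 0x37 → acc = 0x46
  '.' = 0x2E → acc = 0x68
  ',' = 0x2C → acc = 0x44
  '.' = 0x2E → acc = 0x6A
Checksum = 0x6A.

6A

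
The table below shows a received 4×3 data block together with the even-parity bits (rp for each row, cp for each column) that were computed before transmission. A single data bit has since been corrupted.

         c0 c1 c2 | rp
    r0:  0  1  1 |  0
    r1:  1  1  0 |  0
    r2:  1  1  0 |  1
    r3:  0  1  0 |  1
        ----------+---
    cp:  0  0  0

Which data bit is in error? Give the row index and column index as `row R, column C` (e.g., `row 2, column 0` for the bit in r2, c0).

row 2, column 2

Recompute each row's even parity and compare to rp:
  r0: data parity 0, sent rp 0 → ok
  r1: data parity 0, sent rp 0 → ok
  r2: data parity 0, sent rp 1 → mismatch
  r3: data parity 1, sent rp 1 → ok
Recompute each column's even parity and compare to cp:
  c0: data parity 0, sent cp 0 → ok
  c1: data parity 0, sent cp 0 → ok
  c2: data parity 1, sent cp 0 → mismatch
Exactly one row (r2) and one column (c2) fail → the flipped bit is at their intersection.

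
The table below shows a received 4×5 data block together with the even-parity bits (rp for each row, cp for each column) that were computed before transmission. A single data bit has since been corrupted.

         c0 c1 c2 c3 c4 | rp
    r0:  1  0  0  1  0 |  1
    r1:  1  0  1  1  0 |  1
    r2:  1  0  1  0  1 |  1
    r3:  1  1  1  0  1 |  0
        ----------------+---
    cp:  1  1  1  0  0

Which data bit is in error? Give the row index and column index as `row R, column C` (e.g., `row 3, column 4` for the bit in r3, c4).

row 0, column 0

Recompute each row's even parity and compare to rp:
  r0: data parity 0, sent rp 1 → mismatch
  r1: data parity 1, sent rp 1 → ok
  r2: data parity 1, sent rp 1 → ok
  r3: data parity 0, sent rp 0 → ok
Recompute each column's even parity and compare to cp:
  c0: data parity 0, sent cp 1 → mismatch
  c1: data parity 1, sent cp 1 → ok
  c2: data parity 1, sent cp 1 → ok
  c3: data parity 0, sent cp 0 → ok
  c4: data parity 0, sent cp 0 → ok
Exactly one row (r0) and one column (c0) fail → the flipped bit is at their intersection.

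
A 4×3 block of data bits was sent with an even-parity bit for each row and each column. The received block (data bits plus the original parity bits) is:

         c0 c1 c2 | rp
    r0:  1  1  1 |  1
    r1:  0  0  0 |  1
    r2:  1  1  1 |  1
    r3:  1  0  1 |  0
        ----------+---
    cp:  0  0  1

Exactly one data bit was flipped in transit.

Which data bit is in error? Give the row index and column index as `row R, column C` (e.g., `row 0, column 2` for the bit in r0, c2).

Recompute each row's even parity and compare to rp:
  r0: data parity 1, sent rp 1 → ok
  r1: data parity 0, sent rp 1 → mismatch
  r2: data parity 1, sent rp 1 → ok
  r3: data parity 0, sent rp 0 → ok
Recompute each column's even parity and compare to cp:
  c0: data parity 1, sent cp 0 → mismatch
  c1: data parity 0, sent cp 0 → ok
  c2: data parity 1, sent cp 1 → ok
Exactly one row (r1) and one column (c0) fail → the flipped bit is at their intersection.

row 1, column 0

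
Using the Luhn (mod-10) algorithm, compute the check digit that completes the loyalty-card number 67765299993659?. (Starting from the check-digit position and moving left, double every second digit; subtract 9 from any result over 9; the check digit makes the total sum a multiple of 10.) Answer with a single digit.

Partial digits right→left: 9 5 6 3 9 9 9 9 2 5 6 7 7 6
Double every second digit counting from the check-digit position (so the 1st, 3rd, 5th, ... of the partial from the right).
  doubled (with −9 where >9): 9 3 9 9 4 3 5 → sum 42
  kept as-is: 5 3 9 9 5 7 6 → sum 44
Total = 42 + 44 = 86.
Check digit = (10 − (86 mod 10)) mod 10 = 4.

4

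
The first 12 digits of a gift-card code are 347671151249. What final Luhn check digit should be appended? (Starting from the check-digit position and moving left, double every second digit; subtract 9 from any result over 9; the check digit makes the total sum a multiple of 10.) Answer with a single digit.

0

Partial digits right→left: 9 4 2 1 5 1 1 7 6 7 4 3
Double every second digit counting from the check-digit position (so the 1st, 3rd, 5th, ... of the partial from the right).
  doubled (with −9 where >9): 9 4 1 2 3 8 → sum 27
  kept as-is: 4 1 1 7 7 3 → sum 23
Total = 27 + 23 = 50.
Check digit = (10 − (50 mod 10)) mod 10 = 0.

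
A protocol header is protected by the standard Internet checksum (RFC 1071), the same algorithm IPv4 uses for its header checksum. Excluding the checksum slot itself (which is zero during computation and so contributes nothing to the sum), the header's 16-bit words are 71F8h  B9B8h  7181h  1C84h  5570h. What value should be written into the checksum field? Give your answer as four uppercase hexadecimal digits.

F0D8

One's-complement addition (fold any carry out of bit 15 back into bit 0):
  0x71F8 + 0xB9B8 = 0x12BB0 → wrap carry → 0x2BB1
  0x2BB1 + 0x7181 = 0x09D32
  0x9D32 + 0x1C84 = 0x0B9B6
  0xB9B6 + 0x5570 = 0x10F26 → wrap carry → 0x0F27
One's-complement sum = 0x0F27.
Checksum = ~0x0F27 & 0xFFFF = 0xF0D8.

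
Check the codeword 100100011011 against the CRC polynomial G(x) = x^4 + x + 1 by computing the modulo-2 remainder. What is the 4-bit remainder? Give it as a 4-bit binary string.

0011

Modulo-2 division of 100100011011 by 10011:
  pos 0: 10010 XOR 10011 = 00001
  pos 4: 10011 XOR 10011 = 00000
Remainder = 0011 (nonzero — an error is detected).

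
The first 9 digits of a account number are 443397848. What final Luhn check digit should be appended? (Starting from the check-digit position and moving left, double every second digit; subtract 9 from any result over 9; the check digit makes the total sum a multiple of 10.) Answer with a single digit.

5

Partial digits right→left: 8 4 8 7 9 3 3 4 4
Double every second digit counting from the check-digit position (so the 1st, 3rd, 5th, ... of the partial from the right).
  doubled (with −9 where >9): 7 7 9 6 8 → sum 37
  kept as-is: 4 7 3 4 → sum 18
Total = 37 + 18 = 55.
Check digit = (10 − (55 mod 10)) mod 10 = 5.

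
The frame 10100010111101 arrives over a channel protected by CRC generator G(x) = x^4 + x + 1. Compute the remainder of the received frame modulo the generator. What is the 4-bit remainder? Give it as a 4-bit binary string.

Modulo-2 division of 10100010111101 by 10011:
  pos 0: 10100 XOR 10011 = 00111
  pos 2: 11101 XOR 10011 = 01110
  pos 3: 11100 XOR 10011 = 01111
  pos 4: 11111 XOR 10011 = 01100
  pos 5: 11001 XOR 10011 = 01010
  pos 6: 10101 XOR 10011 = 00110
  pos 8: 11010 XOR 10011 = 01001
  pos 9: 10011 XOR 10011 = 00000
Remainder = 0000 (zero — the frame passes the CRC check).

0000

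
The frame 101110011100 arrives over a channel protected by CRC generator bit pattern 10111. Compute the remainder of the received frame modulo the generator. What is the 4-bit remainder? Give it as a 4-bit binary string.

Modulo-2 division of 101110011100 by 10111:
  pos 0: 10111 XOR 10111 = 00000
  pos 7: 11100 XOR 10111 = 01011
Remainder = 1011 (nonzero — an error is detected).

1011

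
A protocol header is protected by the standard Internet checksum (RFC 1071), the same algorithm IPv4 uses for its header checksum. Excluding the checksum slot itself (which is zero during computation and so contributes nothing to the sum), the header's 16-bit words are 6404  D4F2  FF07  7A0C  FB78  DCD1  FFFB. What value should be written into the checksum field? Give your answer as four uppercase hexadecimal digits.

One's-complement addition (fold any carry out of bit 15 back into bit 0):
  0x6404 + 0xD4F2 = 0x138F6 → wrap carry → 0x38F7
  0x38F7 + 0xFF07 = 0x137FE → wrap carry → 0x37FF
  0x37FF + 0x7A0C = 0x0B20B
  0xB20B + 0xFB78 = 0x1AD83 → wrap carry → 0xAD84
  0xAD84 + 0xDCD1 = 0x18A55 → wrap carry → 0x8A56
  0x8A56 + 0xFFFB = 0x18A51 → wrap carry → 0x8A52
One's-complement sum = 0x8A52.
Checksum = ~0x8A52 & 0xFFFF = 0x75AD.

75AD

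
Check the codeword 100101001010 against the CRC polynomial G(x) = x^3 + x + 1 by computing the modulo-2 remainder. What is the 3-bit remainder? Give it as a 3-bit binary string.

Modulo-2 division of 100101001010 by 1011:
  pos 0: 1001 XOR 1011 = 0010
  pos 2: 1001 XOR 1011 = 0010
  pos 4: 1000 XOR 1011 = 0011
  pos 6: 1110 XOR 1011 = 0101
  pos 7: 1011 XOR 1011 = 0000
Remainder = 000 (zero — the frame passes the CRC check).

000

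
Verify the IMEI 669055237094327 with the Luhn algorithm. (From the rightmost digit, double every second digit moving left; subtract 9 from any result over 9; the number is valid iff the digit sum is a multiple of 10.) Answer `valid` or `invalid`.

From the right, keep odd positions and double even positions (subtract 9 from any doubled value over 9):
  doubled (positions 2,4,...): 4 8 0 6 1 0 3 → sum 22
  kept (positions 1,3,...): 7 3 9 7 2 5 9 6 → sum 48
Total = 70.
70 mod 10 = 0, so the number is valid.

valid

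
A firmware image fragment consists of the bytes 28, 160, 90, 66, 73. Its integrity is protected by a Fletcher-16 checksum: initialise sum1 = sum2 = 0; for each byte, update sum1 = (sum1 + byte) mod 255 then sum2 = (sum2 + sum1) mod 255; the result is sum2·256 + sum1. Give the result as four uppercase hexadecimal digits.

EBA2

Running sums (mod 255):
  after byte 0 (28): sum1=28, sum2=28
  after byte 1 (160): sum1=188, sum2=216
  after byte 2 (90): sum1=23, sum2=239
  after byte 3 (66): sum1=89, sum2=73
  after byte 4 (73): sum1=162, sum2=235
Checksum = sum2·256 + sum1 = 235·256 + 162 = 60322 = 0xEBA2.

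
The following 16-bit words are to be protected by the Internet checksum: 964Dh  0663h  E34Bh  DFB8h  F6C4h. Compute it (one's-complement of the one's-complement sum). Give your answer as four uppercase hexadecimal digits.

One's-complement addition (fold any carry out of bit 15 back into bit 0):
  0x964D + 0x0663 = 0x09CB0
  0x9CB0 + 0xE34B = 0x17FFB → wrap carry → 0x7FFC
  0x7FFC + 0xDFB8 = 0x15FB4 → wrap carry → 0x5FB5
  0x5FB5 + 0xF6C4 = 0x15679 → wrap carry → 0x567A
One's-complement sum = 0x567A.
Checksum = ~0x567A & 0xFFFF = 0xA985.

A985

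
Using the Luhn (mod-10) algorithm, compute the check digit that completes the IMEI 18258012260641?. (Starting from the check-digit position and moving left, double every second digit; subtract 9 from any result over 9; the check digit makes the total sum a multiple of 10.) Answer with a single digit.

2

Partial digits right→left: 1 4 6 0 6 2 2 1 0 8 5 2 8 1
Double every second digit counting from the check-digit position (so the 1st, 3rd, 5th, ... of the partial from the right).
  doubled (with −9 where >9): 2 3 3 4 0 1 7 → sum 20
  kept as-is: 4 0 2 1 8 2 1 → sum 18
Total = 20 + 18 = 38.
Check digit = (10 − (38 mod 10)) mod 10 = 2.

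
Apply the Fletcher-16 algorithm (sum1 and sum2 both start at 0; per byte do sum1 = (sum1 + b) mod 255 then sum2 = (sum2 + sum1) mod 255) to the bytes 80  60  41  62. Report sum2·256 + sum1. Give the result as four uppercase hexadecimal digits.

Running sums (mod 255):
  after byte 0 (80): sum1=80, sum2=80
  after byte 1 (60): sum1=140, sum2=220
  after byte 2 (41): sum1=181, sum2=146
  after byte 3 (62): sum1=243, sum2=134
Checksum = sum2·256 + sum1 = 134·256 + 243 = 34547 = 0x86F3.

86F3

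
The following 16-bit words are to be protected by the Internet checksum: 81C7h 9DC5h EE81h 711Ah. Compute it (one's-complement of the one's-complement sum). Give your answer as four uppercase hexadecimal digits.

80D6

One's-complement addition (fold any carry out of bit 15 back into bit 0):
  0x81C7 + 0x9DC5 = 0x11F8C → wrap carry → 0x1F8D
  0x1F8D + 0xEE81 = 0x10E0E → wrap carry → 0x0E0F
  0x0E0F + 0x711A = 0x07F29
One's-complement sum = 0x7F29.
Checksum = ~0x7F29 & 0xFFFF = 0x80D6.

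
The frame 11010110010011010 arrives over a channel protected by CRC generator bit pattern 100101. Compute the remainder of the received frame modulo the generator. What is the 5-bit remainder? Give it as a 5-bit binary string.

Modulo-2 division of 11010110010011010 by 100101:
  pos 0: 110101 XOR 100101 = 010000
  pos 1: 100001 XOR 100101 = 000100
  pos 4: 100001 XOR 100101 = 000100
  pos 7: 100001 XOR 100101 = 000100
  pos 10: 100101 XOR 100101 = 000000
Remainder = 00000 (zero — the frame passes the CRC check).

00000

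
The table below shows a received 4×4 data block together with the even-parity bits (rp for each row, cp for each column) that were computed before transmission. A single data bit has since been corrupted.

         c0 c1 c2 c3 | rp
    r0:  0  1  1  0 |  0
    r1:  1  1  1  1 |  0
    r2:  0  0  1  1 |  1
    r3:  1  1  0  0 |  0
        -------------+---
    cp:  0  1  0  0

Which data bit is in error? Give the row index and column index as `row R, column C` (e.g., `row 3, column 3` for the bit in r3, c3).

Recompute each row's even parity and compare to rp:
  r0: data parity 0, sent rp 0 → ok
  r1: data parity 0, sent rp 0 → ok
  r2: data parity 0, sent rp 1 → mismatch
  r3: data parity 0, sent rp 0 → ok
Recompute each column's even parity and compare to cp:
  c0: data parity 0, sent cp 0 → ok
  c1: data parity 1, sent cp 1 → ok
  c2: data parity 1, sent cp 0 → mismatch
  c3: data parity 0, sent cp 0 → ok
Exactly one row (r2) and one column (c2) fail → the flipped bit is at their intersection.

row 2, column 2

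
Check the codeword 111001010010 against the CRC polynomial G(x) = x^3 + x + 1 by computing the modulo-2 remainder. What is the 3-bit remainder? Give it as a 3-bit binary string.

Modulo-2 division of 111001010010 by 1011:
  pos 0: 1110 XOR 1011 = 0101
  pos 1: 1010 XOR 1011 = 0001
  pos 4: 1101 XOR 1011 = 0110
  pos 5: 1100 XOR 1011 = 0111
  pos 6: 1110 XOR 1011 = 0101
  pos 7: 1011 XOR 1011 = 0000
Remainder = 000 (zero — the frame passes the CRC check).

000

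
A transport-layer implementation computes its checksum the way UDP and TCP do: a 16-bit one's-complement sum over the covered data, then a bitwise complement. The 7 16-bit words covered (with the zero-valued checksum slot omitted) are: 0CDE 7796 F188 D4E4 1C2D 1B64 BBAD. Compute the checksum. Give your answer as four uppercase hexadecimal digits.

C1DE

One's-complement addition (fold any carry out of bit 15 back into bit 0):
  0x0CDE + 0x7796 = 0x08474
  0x8474 + 0xF188 = 0x175FC → wrap carry → 0x75FD
  0x75FD + 0xD4E4 = 0x14AE1 → wrap carry → 0x4AE2
  0x4AE2 + 0x1C2D = 0x0670F
  0x670F + 0x1B64 = 0x08273
  0x8273 + 0xBBAD = 0x13E20 → wrap carry → 0x3E21
One's-complement sum = 0x3E21.
Checksum = ~0x3E21 & 0xFFFF = 0xC1DE.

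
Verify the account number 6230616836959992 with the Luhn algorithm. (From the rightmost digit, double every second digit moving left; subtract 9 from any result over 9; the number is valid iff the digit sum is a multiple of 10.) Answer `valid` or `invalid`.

invalid

From the right, keep odd positions and double even positions (subtract 9 from any doubled value over 9):
  doubled (positions 2,4,...): 9 9 9 6 3 3 6 3 → sum 48
  kept (positions 1,3,...): 2 9 5 6 8 1 0 2 → sum 33
Total = 81.
81 mod 10 = 1, so the number is invalid.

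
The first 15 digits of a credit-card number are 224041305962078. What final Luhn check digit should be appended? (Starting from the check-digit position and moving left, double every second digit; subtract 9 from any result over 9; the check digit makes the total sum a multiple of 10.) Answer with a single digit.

Partial digits right→left: 8 7 0 2 6 9 5 0 3 1 4 0 4 2 2
Double every second digit counting from the check-digit position (so the 1st, 3rd, 5th, ... of the partial from the right).
  doubled (with −9 where >9): 7 0 3 1 6 8 8 4 → sum 37
  kept as-is: 7 2 9 0 1 0 2 → sum 21
Total = 37 + 21 = 58.
Check digit = (10 − (58 mod 10)) mod 10 = 2.

2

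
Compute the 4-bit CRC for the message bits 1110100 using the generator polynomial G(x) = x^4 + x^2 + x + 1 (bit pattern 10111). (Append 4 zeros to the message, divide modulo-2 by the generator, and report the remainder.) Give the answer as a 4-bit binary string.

0101

Append 4 zeros: 11101000000. Divide by 10111 (XOR where the leading bit is 1):
  pos 0: 11101 XOR 10111 = 01010
  pos 1: 10100 XOR 10111 = 00011
  pos 4: 11000 XOR 10111 = 01111
  pos 5: 11110 XOR 10111 = 01001
  pos 6: 10010 XOR 10111 = 00101
Remainder (last 4 bits) = 0101. This is the CRC / FCS.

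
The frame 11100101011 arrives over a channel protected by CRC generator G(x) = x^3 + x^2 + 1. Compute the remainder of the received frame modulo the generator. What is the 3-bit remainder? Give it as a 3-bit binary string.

110

Modulo-2 division of 11100101011 by 1101:
  pos 0: 1110 XOR 1101 = 0011
  pos 2: 1101 XOR 1101 = 0000
  pos 7: 1011 XOR 1101 = 0110
Remainder = 110 (nonzero — an error is detected).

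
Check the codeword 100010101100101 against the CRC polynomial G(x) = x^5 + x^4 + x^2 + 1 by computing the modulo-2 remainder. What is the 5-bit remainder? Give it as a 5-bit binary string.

Modulo-2 division of 100010101100101 by 110101:
  pos 0: 100010 XOR 110101 = 010111
  pos 1: 101111 XOR 110101 = 011010
  pos 2: 110100 XOR 110101 = 000001
  pos 7: 111001 XOR 110101 = 001100
  pos 9: 110001 XOR 110101 = 000100
Remainder = 00100 (nonzero — an error is detected).

00100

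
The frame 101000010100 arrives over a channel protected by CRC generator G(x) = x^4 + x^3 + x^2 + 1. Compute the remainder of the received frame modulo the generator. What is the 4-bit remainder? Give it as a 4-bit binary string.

Modulo-2 division of 101000010100 by 11101:
  pos 0: 10100 XOR 11101 = 01001
  pos 1: 10010 XOR 11101 = 01111
  pos 2: 11110 XOR 11101 = 00011
  pos 5: 11101 XOR 11101 = 00000
Remainder = 0000 (zero — the frame passes the CRC check).

0000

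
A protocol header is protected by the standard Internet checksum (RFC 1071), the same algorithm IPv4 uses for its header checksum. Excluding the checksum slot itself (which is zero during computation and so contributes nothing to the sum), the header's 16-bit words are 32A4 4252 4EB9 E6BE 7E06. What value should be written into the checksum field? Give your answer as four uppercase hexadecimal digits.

D78A

One's-complement addition (fold any carry out of bit 15 back into bit 0):
  0x32A4 + 0x4252 = 0x074F6
  0x74F6 + 0x4EB9 = 0x0C3AF
  0xC3AF + 0xE6BE = 0x1AA6D → wrap carry → 0xAA6E
  0xAA6E + 0x7E06 = 0x12874 → wrap carry → 0x2875
One's-complement sum = 0x2875.
Checksum = ~0x2875 & 0xFFFF = 0xD78A.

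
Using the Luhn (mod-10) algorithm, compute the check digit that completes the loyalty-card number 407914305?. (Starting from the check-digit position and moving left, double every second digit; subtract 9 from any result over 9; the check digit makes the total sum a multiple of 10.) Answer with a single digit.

Partial digits right→left: 5 0 3 4 1 9 7 0 4
Double every second digit counting from the check-digit position (so the 1st, 3rd, 5th, ... of the partial from the right).
  doubled (with −9 where >9): 1 6 2 5 8 → sum 22
  kept as-is: 0 4 9 0 → sum 13
Total = 22 + 13 = 35.
Check digit = (10 − (35 mod 10)) mod 10 = 5.

5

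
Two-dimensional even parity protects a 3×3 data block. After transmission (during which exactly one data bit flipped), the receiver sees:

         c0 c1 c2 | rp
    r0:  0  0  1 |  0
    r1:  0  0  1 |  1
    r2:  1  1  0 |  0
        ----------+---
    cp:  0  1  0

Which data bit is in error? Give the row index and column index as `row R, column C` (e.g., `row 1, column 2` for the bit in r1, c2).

row 0, column 0

Recompute each row's even parity and compare to rp:
  r0: data parity 1, sent rp 0 → mismatch
  r1: data parity 1, sent rp 1 → ok
  r2: data parity 0, sent rp 0 → ok
Recompute each column's even parity and compare to cp:
  c0: data parity 1, sent cp 0 → mismatch
  c1: data parity 1, sent cp 1 → ok
  c2: data parity 0, sent cp 0 → ok
Exactly one row (r0) and one column (c0) fail → the flipped bit is at their intersection.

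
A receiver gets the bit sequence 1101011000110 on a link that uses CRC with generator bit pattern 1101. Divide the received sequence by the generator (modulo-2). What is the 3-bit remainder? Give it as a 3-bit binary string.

001

Modulo-2 division of 1101011000110 by 1101:
  pos 0: 1101 XOR 1101 = 0000
  pos 5: 1100 XOR 1101 = 0001
  pos 8: 1011 XOR 1101 = 0110
  pos 9: 1100 XOR 1101 = 0001
Remainder = 001 (nonzero — an error is detected).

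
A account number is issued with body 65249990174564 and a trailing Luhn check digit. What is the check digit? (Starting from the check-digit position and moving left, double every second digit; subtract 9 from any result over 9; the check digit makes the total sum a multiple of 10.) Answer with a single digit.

1

Partial digits right→left: 4 6 5 4 7 1 0 9 9 9 4 2 5 6
Double every second digit counting from the check-digit position (so the 1st, 3rd, 5th, ... of the partial from the right).
  doubled (with −9 where >9): 8 1 5 0 9 8 1 → sum 32
  kept as-is: 6 4 1 9 9 2 6 → sum 37
Total = 32 + 37 = 69.
Check digit = (10 − (69 mod 10)) mod 10 = 1.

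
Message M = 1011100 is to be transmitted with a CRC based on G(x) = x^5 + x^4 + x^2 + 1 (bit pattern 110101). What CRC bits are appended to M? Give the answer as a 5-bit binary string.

Append 5 zeros: 101110000000. Divide by 110101 (XOR where the leading bit is 1):
  pos 0: 101110 XOR 110101 = 011011
  pos 1: 110110 XOR 110101 = 000011
  pos 5: 110000 XOR 110101 = 000101
Remainder (last 5 bits) = 01010. This is the CRC / FCS.

01010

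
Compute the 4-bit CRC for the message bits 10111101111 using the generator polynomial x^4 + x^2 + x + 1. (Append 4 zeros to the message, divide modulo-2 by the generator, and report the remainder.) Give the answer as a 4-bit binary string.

0111

Append 4 zeros: 101111011110000. Divide by 10111 (XOR where the leading bit is 1):
  pos 0: 10111 XOR 10111 = 00000
  pos 5: 10111 XOR 10111 = 00000
  pos 10: 10000 XOR 10111 = 00111
Remainder (last 4 bits) = 0111. This is the CRC / FCS.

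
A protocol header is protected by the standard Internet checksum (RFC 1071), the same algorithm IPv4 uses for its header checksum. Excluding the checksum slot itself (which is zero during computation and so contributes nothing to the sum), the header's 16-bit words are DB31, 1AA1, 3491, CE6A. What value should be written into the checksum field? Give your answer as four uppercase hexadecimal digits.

0731

One's-complement addition (fold any carry out of bit 15 back into bit 0):
  0xDB31 + 0x1AA1 = 0x0F5D2
  0xF5D2 + 0x3491 = 0x12A63 → wrap carry → 0x2A64
  0x2A64 + 0xCE6A = 0x0F8CE
One's-complement sum = 0xF8CE.
Checksum = ~0xF8CE & 0xFFFF = 0x0731.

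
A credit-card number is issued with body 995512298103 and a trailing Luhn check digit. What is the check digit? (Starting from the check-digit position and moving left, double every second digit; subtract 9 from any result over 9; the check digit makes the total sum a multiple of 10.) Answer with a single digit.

Partial digits right→left: 3 0 1 8 9 2 2 1 5 5 9 9
Double every second digit counting from the check-digit position (so the 1st, 3rd, 5th, ... of the partial from the right).
  doubled (with −9 where >9): 6 2 9 4 1 9 → sum 31
  kept as-is: 0 8 2 1 5 9 → sum 25
Total = 31 + 25 = 56.
Check digit = (10 − (56 mod 10)) mod 10 = 4.

4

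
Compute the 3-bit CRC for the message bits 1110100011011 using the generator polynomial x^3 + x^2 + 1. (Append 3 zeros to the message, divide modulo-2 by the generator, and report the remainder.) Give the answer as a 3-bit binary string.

111

Append 3 zeros: 1110100011011000. Divide by 1101 (XOR where the leading bit is 1):
  pos 0: 1110 XOR 1101 = 0011
  pos 2: 1110 XOR 1101 = 0011
  pos 4: 1100 XOR 1101 = 0001
  pos 7: 1110 XOR 1101 = 0011
  pos 9: 1111 XOR 1101 = 0010
  pos 11: 1000 XOR 1101 = 0101
  pos 12: 1010 XOR 1101 = 0111
Remainder (last 3 bits) = 111. This is the CRC / FCS.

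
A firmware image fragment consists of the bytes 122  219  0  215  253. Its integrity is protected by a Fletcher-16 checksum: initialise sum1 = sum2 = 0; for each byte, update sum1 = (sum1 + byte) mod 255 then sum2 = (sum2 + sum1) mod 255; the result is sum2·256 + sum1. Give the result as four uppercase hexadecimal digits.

Running sums (mod 255):
  after byte 0 (122): sum1=122, sum2=122
  after byte 1 (219): sum1=86, sum2=208
  after byte 2 (0): sum1=86, sum2=39
  after byte 3 (215): sum1=46, sum2=85
  after byte 4 (253): sum1=44, sum2=129
Checksum = sum2·256 + sum1 = 129·256 + 44 = 33068 = 0x812C.

812C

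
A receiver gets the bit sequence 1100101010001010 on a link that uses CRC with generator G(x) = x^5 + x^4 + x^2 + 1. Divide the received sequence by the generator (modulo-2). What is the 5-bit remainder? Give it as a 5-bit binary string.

Modulo-2 division of 1100101010001010 by 110101:
  pos 0: 110010 XOR 110101 = 000111
  pos 3: 111101 XOR 110101 = 001000
  pos 5: 100000 XOR 110101 = 010101
  pos 6: 101010 XOR 110101 = 011111
  pos 7: 111111 XOR 110101 = 001010
  pos 9: 101001 XOR 110101 = 011100
  pos 10: 111000 XOR 110101 = 001101
Remainder = 01101 (nonzero — an error is detected).

01101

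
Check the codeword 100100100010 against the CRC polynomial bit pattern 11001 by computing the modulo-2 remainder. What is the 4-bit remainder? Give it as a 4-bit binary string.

Modulo-2 division of 100100100010 by 11001:
  pos 0: 10010 XOR 11001 = 01011
  pos 1: 10110 XOR 11001 = 01111
  pos 2: 11111 XOR 11001 = 00110
  pos 4: 11000 XOR 11001 = 00001
Remainder = 1010 (nonzero — an error is detected).

1010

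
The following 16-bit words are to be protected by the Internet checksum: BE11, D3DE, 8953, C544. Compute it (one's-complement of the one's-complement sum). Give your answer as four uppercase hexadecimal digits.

1F77

One's-complement addition (fold any carry out of bit 15 back into bit 0):
  0xBE11 + 0xD3DE = 0x191EF → wrap carry → 0x91F0
  0x91F0 + 0x8953 = 0x11B43 → wrap carry → 0x1B44
  0x1B44 + 0xC544 = 0x0E088
One's-complement sum = 0xE088.
Checksum = ~0xE088 & 0xFFFF = 0x1F77.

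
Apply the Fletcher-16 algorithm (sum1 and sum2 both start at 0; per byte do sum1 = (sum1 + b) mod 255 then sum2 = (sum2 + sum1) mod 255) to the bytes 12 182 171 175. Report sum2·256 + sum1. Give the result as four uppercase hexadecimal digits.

5B1E

Running sums (mod 255):
  after byte 0 (12): sum1=12, sum2=12
  after byte 1 (182): sum1=194, sum2=206
  after byte 2 (171): sum1=110, sum2=61
  after byte 3 (175): sum1=30, sum2=91
Checksum = sum2·256 + sum1 = 91·256 + 30 = 23326 = 0x5B1E.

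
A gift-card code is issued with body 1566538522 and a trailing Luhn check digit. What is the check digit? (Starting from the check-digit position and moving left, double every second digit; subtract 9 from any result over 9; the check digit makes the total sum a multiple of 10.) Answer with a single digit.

3

Partial digits right→left: 2 2 5 8 3 5 6 6 5 1
Double every second digit counting from the check-digit position (so the 1st, 3rd, 5th, ... of the partial from the right).
  doubled (with −9 where >9): 4 1 6 3 1 → sum 15
  kept as-is: 2 8 5 6 1 → sum 22
Total = 15 + 22 = 37.
Check digit = (10 − (37 mod 10)) mod 10 = 3.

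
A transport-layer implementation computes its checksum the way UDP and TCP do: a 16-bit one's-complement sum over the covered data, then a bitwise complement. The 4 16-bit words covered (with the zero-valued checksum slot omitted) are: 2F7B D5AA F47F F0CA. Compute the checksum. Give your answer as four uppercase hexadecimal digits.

158F

One's-complement addition (fold any carry out of bit 15 back into bit 0):
  0x2F7B + 0xD5AA = 0x10525 → wrap carry → 0x0526
  0x0526 + 0xF47F = 0x0F9A5
  0xF9A5 + 0xF0CA = 0x1EA6F → wrap carry → 0xEA70
One's-complement sum = 0xEA70.
Checksum = ~0xEA70 & 0xFFFF = 0x158F.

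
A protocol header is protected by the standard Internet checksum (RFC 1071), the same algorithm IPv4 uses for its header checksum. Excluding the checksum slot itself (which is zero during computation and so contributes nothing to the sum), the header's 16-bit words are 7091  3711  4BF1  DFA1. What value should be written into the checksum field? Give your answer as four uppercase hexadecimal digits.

One's-complement addition (fold any carry out of bit 15 back into bit 0):
  0x7091 + 0x3711 = 0x0A7A2
  0xA7A2 + 0x4BF1 = 0x0F393
  0xF393 + 0xDFA1 = 0x1D334 → wrap carry → 0xD335
One's-complement sum = 0xD335.
Checksum = ~0xD335 & 0xFFFF = 0x2CCA.

2CCA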